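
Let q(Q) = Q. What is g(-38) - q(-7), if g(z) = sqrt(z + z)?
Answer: 7 + 2*I*sqrt(19) ≈ 7.0 + 8.7178*I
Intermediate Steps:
g(z) = sqrt(2)*sqrt(z) (g(z) = sqrt(2*z) = sqrt(2)*sqrt(z))
g(-38) - q(-7) = sqrt(2)*sqrt(-38) - 1*(-7) = sqrt(2)*(I*sqrt(38)) + 7 = 2*I*sqrt(19) + 7 = 7 + 2*I*sqrt(19)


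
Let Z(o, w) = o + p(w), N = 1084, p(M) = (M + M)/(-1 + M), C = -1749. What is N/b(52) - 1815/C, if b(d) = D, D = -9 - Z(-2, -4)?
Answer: -284895/2279 ≈ -125.01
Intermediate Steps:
p(M) = 2*M/(-1 + M) (p(M) = (2*M)/(-1 + M) = 2*M/(-1 + M))
Z(o, w) = o + 2*w/(-1 + w)
D = -43/5 (D = -9 - (2*(-4) - 2*(-1 - 4))/(-1 - 4) = -9 - (-8 - 2*(-5))/(-5) = -9 - (-1)*(-8 + 10)/5 = -9 - (-1)*2/5 = -9 - 1*(-⅖) = -9 + ⅖ = -43/5 ≈ -8.6000)
b(d) = -43/5
N/b(52) - 1815/C = 1084/(-43/5) - 1815/(-1749) = 1084*(-5/43) - 1815*(-1/1749) = -5420/43 + 55/53 = -284895/2279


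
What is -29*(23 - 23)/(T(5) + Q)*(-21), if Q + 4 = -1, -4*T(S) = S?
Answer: 0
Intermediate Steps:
T(S) = -S/4
Q = -5 (Q = -4 - 1 = -5)
-29*(23 - 23)/(T(5) + Q)*(-21) = -29*(23 - 23)/(-¼*5 - 5)*(-21) = -0/(-5/4 - 5)*(-21) = -0/(-25/4)*(-21) = -0*(-4)/25*(-21) = -29*0*(-21) = 0*(-21) = 0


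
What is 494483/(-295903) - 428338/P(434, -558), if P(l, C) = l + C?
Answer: 63342591661/18345986 ≈ 3452.7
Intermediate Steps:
P(l, C) = C + l
494483/(-295903) - 428338/P(434, -558) = 494483/(-295903) - 428338/(-558 + 434) = 494483*(-1/295903) - 428338/(-124) = -494483/295903 - 428338*(-1/124) = -494483/295903 + 214169/62 = 63342591661/18345986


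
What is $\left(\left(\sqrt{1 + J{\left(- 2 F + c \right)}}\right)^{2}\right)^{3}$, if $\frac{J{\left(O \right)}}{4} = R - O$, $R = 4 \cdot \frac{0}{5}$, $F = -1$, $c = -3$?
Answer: $125$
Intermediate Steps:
$R = 0$ ($R = 4 \cdot 0 \cdot \frac{1}{5} = 4 \cdot 0 = 0$)
$J{\left(O \right)} = - 4 O$ ($J{\left(O \right)} = 4 \left(0 - O\right) = 4 \left(- O\right) = - 4 O$)
$\left(\left(\sqrt{1 + J{\left(- 2 F + c \right)}}\right)^{2}\right)^{3} = \left(\left(\sqrt{1 - 4 \left(\left(-2\right) \left(-1\right) - 3\right)}\right)^{2}\right)^{3} = \left(\left(\sqrt{1 - 4 \left(2 - 3\right)}\right)^{2}\right)^{3} = \left(\left(\sqrt{1 - -4}\right)^{2}\right)^{3} = \left(\left(\sqrt{1 + 4}\right)^{2}\right)^{3} = \left(\left(\sqrt{5}\right)^{2}\right)^{3} = 5^{3} = 125$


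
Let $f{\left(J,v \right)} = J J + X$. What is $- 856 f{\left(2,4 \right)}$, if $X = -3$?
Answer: $-856$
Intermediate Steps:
$f{\left(J,v \right)} = -3 + J^{2}$ ($f{\left(J,v \right)} = J J - 3 = J^{2} - 3 = -3 + J^{2}$)
$- 856 f{\left(2,4 \right)} = - 856 \left(-3 + 2^{2}\right) = - 856 \left(-3 + 4\right) = \left(-856\right) 1 = -856$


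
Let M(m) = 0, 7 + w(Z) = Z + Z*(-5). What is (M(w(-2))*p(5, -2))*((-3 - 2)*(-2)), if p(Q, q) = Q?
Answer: 0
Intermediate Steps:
w(Z) = -7 - 4*Z (w(Z) = -7 + (Z + Z*(-5)) = -7 + (Z - 5*Z) = -7 - 4*Z)
(M(w(-2))*p(5, -2))*((-3 - 2)*(-2)) = (0*5)*((-3 - 2)*(-2)) = 0*(-5*(-2)) = 0*10 = 0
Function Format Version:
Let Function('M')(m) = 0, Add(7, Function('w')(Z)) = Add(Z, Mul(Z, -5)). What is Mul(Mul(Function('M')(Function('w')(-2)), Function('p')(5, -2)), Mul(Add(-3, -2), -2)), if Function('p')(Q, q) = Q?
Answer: 0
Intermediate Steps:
Function('w')(Z) = Add(-7, Mul(-4, Z)) (Function('w')(Z) = Add(-7, Add(Z, Mul(Z, -5))) = Add(-7, Add(Z, Mul(-5, Z))) = Add(-7, Mul(-4, Z)))
Mul(Mul(Function('M')(Function('w')(-2)), Function('p')(5, -2)), Mul(Add(-3, -2), -2)) = Mul(Mul(0, 5), Mul(Add(-3, -2), -2)) = Mul(0, Mul(-5, -2)) = Mul(0, 10) = 0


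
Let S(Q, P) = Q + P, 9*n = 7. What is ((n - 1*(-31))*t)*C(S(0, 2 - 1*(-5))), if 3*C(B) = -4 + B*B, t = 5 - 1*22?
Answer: -24310/3 ≈ -8103.3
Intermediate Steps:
n = 7/9 (n = (1/9)*7 = 7/9 ≈ 0.77778)
t = -17 (t = 5 - 22 = -17)
S(Q, P) = P + Q
C(B) = -4/3 + B**2/3 (C(B) = (-4 + B*B)/3 = (-4 + B**2)/3 = -4/3 + B**2/3)
((n - 1*(-31))*t)*C(S(0, 2 - 1*(-5))) = ((7/9 - 1*(-31))*(-17))*(-4/3 + ((2 - 1*(-5)) + 0)**2/3) = ((7/9 + 31)*(-17))*(-4/3 + ((2 + 5) + 0)**2/3) = ((286/9)*(-17))*(-4/3 + (7 + 0)**2/3) = -4862*(-4/3 + (1/3)*7**2)/9 = -4862*(-4/3 + (1/3)*49)/9 = -4862*(-4/3 + 49/3)/9 = -4862/9*15 = -24310/3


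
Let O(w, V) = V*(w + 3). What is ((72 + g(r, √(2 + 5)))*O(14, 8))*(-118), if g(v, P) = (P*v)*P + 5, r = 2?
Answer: -1460368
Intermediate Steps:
O(w, V) = V*(3 + w)
g(v, P) = 5 + v*P² (g(v, P) = v*P² + 5 = 5 + v*P²)
((72 + g(r, √(2 + 5)))*O(14, 8))*(-118) = ((72 + (5 + 2*(√(2 + 5))²))*(8*(3 + 14)))*(-118) = ((72 + (5 + 2*(√7)²))*(8*17))*(-118) = ((72 + (5 + 2*7))*136)*(-118) = ((72 + (5 + 14))*136)*(-118) = ((72 + 19)*136)*(-118) = (91*136)*(-118) = 12376*(-118) = -1460368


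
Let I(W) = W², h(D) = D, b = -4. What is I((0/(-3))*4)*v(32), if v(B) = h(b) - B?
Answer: 0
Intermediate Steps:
v(B) = -4 - B
I((0/(-3))*4)*v(32) = ((0/(-3))*4)²*(-4 - 1*32) = ((0*(-⅓))*4)²*(-4 - 32) = (0*4)²*(-36) = 0²*(-36) = 0*(-36) = 0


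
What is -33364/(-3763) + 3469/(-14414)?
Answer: 467854849/54239882 ≈ 8.6257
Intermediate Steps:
-33364/(-3763) + 3469/(-14414) = -33364*(-1/3763) + 3469*(-1/14414) = 33364/3763 - 3469/14414 = 467854849/54239882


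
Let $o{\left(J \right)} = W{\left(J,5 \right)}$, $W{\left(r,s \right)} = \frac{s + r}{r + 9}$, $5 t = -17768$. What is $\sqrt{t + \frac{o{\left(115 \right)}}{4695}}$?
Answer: $\frac{i \sqrt{8364126402410}}{48515} \approx 59.612 i$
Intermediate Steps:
$t = - \frac{17768}{5}$ ($t = \frac{1}{5} \left(-17768\right) = - \frac{17768}{5} \approx -3553.6$)
$W{\left(r,s \right)} = \frac{r + s}{9 + r}$
$o{\left(J \right)} = \frac{5 + J}{9 + J}$ ($o{\left(J \right)} = \frac{J + 5}{9 + J} = \frac{5 + J}{9 + J}$)
$\sqrt{t + \frac{o{\left(115 \right)}}{4695}} = \sqrt{- \frac{17768}{5} + \frac{\frac{1}{9 + 115} \left(5 + 115\right)}{4695}} = \sqrt{- \frac{17768}{5} + \frac{1}{124} \cdot 120 \cdot \frac{1}{4695}} = \sqrt{- \frac{17768}{5} + \frac{30}{31} \cdot \frac{1}{4695}} = \sqrt{- \frac{17768}{5} + \frac{2}{9703}} = \sqrt{- \frac{172402894}{48515}} = \frac{i \sqrt{8364126402410}}{48515}$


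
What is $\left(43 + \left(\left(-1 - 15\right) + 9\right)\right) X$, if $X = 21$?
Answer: $756$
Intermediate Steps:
$\left(43 + \left(\left(-1 - 15\right) + 9\right)\right) X = \left(43 + \left(\left(-1 - 15\right) + 9\right)\right) 21 = \left(43 + \left(-16 + 9\right)\right) 21 = \left(43 - 7\right) 21 = 36 \cdot 21 = 756$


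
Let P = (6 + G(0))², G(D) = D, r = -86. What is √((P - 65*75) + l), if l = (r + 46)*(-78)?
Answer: 3*I*√191 ≈ 41.461*I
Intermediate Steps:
P = 36 (P = (6 + 0)² = 6² = 36)
l = 3120 (l = (-86 + 46)*(-78) = -40*(-78) = 3120)
√((P - 65*75) + l) = √((36 - 65*75) + 3120) = √((36 - 4875) + 3120) = √(-4839 + 3120) = √(-1719) = 3*I*√191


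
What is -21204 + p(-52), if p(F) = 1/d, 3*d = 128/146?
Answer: -1356837/64 ≈ -21201.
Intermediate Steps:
d = 64/219 (d = (128/146)/3 = (128*(1/146))/3 = (⅓)*(64/73) = 64/219 ≈ 0.29224)
p(F) = 219/64 (p(F) = 1/(64/219) = 219/64)
-21204 + p(-52) = -21204 + 219/64 = -1356837/64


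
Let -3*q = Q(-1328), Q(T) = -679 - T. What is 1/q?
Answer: -3/649 ≈ -0.0046225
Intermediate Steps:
q = -649/3 (q = -(-679 - 1*(-1328))/3 = -(-679 + 1328)/3 = -1/3*649 = -649/3 ≈ -216.33)
1/q = 1/(-649/3) = -3/649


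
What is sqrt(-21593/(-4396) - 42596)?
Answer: I*sqrt(205766234877)/2198 ≈ 206.38*I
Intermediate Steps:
sqrt(-21593/(-4396) - 42596) = sqrt(-21593*(-1/4396) - 42596) = sqrt(21593/4396 - 42596) = sqrt(-187230423/4396) = I*sqrt(205766234877)/2198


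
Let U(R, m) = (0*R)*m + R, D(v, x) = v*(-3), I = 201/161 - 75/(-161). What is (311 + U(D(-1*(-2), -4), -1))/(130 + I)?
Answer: 2135/922 ≈ 2.3156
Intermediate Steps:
I = 12/7 (I = 201*(1/161) - 75*(-1/161) = 201/161 + 75/161 = 12/7 ≈ 1.7143)
D(v, x) = -3*v
U(R, m) = R (U(R, m) = 0*m + R = 0 + R = R)
(311 + U(D(-1*(-2), -4), -1))/(130 + I) = (311 - (-3)*(-2))/(130 + 12/7) = (311 - 3*2)/(922/7) = (311 - 6)*(7/922) = 305*(7/922) = 2135/922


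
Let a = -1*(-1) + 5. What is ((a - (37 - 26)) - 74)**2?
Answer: 6241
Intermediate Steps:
a = 6 (a = 1 + 5 = 6)
((a - (37 - 26)) - 74)**2 = ((6 - (37 - 26)) - 74)**2 = ((6 - 1*11) - 74)**2 = ((6 - 11) - 74)**2 = (-5 - 74)**2 = (-79)**2 = 6241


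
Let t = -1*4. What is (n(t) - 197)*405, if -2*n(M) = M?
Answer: -78975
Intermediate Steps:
t = -4
n(M) = -M/2
(n(t) - 197)*405 = (-½*(-4) - 197)*405 = (2 - 197)*405 = -195*405 = -78975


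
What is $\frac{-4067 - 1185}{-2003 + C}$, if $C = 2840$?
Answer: $- \frac{5252}{837} \approx -6.2748$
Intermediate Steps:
$\frac{-4067 - 1185}{-2003 + C} = \frac{-4067 - 1185}{-2003 + 2840} = - \frac{5252}{837}$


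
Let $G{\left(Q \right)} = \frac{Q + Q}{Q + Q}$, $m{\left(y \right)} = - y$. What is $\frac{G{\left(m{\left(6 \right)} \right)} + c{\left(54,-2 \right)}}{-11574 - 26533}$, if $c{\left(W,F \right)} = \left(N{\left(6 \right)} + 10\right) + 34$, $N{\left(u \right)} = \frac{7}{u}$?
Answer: $- \frac{277}{228642} \approx -0.0012115$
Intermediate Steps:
$c{\left(W,F \right)} = \frac{271}{6}$ ($c{\left(W,F \right)} = \left(\frac{7}{6} + 10\right) + 34 = \frac{67}{6} + 34 = \frac{271}{6}$)
$G{\left(Q \right)} = 1$ ($G{\left(Q \right)} = \frac{2 Q}{2 Q} = 2 Q \frac{1}{2 Q} = 1$)
$\frac{G{\left(m{\left(6 \right)} \right)} + c{\left(54,-2 \right)}}{-11574 - 26533} = \frac{1 + \frac{271}{6}}{-11574 - 26533} = \frac{277}{6 \left(-38107\right)} = \frac{277}{6} \left(- \frac{1}{38107}\right) = - \frac{277}{228642}$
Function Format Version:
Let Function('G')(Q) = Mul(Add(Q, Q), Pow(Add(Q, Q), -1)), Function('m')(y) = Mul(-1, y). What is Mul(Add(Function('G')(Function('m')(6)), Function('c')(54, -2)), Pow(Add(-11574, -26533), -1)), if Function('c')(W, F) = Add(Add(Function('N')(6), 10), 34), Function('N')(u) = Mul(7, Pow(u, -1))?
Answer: Rational(-277, 228642) ≈ -0.0012115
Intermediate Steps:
Function('c')(W, F) = Rational(271, 6) (Function('c')(W, F) = Add(Add(Mul(7, Pow(6, -1)), 10), 34) = Add(Add(Mul(7, Rational(1, 6)), 10), 34) = Add(Add(Rational(7, 6), 10), 34) = Add(Rational(67, 6), 34) = Rational(271, 6))
Function('G')(Q) = 1 (Function('G')(Q) = Mul(Mul(2, Q), Pow(Mul(2, Q), -1)) = Mul(Mul(2, Q), Mul(Rational(1, 2), Pow(Q, -1))) = 1)
Mul(Add(Function('G')(Function('m')(6)), Function('c')(54, -2)), Pow(Add(-11574, -26533), -1)) = Mul(Add(1, Rational(271, 6)), Pow(Add(-11574, -26533), -1)) = Mul(Rational(277, 6), Pow(-38107, -1)) = Mul(Rational(277, 6), Rational(-1, 38107)) = Rational(-277, 228642)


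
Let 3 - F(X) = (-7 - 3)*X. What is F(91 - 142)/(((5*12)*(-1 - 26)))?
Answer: 169/540 ≈ 0.31296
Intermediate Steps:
F(X) = 3 + 10*X (F(X) = 3 - (-7 - 3)*X = 3 - (-10)*X = 3 + 10*X)
F(91 - 142)/(((5*12)*(-1 - 26))) = (3 + 10*(91 - 142))/(((5*12)*(-1 - 26))) = (3 + 10*(-51))/((60*(-27))) = (3 - 510)/(-1620) = -507*(-1/1620) = 169/540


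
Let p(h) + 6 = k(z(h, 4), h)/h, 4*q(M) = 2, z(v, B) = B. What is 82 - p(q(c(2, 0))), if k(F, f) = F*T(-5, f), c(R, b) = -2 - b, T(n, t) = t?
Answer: 84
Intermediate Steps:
k(F, f) = F*f
q(M) = ½ (q(M) = (¼)*2 = ½)
p(h) = -2 (p(h) = -6 + (4*h)/h = -6 + 4 = -2)
82 - p(q(c(2, 0))) = 82 - 1*(-2) = 82 + 2 = 84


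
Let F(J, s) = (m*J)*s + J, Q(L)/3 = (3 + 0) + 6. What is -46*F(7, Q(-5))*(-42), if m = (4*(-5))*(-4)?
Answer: 29225364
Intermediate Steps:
m = 80 (m = -20*(-4) = 80)
Q(L) = 27 (Q(L) = 3*((3 + 0) + 6) = 3*(3 + 6) = 3*9 = 27)
F(J, s) = J + 80*J*s (F(J, s) = (80*J)*s + J = 80*J*s + J = J + 80*J*s)
-46*F(7, Q(-5))*(-42) = -322*(1 + 80*27)*(-42) = -322*(1 + 2160)*(-42) = -322*2161*(-42) = -46*15127*(-42) = -695842*(-42) = 29225364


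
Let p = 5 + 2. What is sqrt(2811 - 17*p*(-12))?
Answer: 3*sqrt(471) ≈ 65.108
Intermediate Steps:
p = 7
sqrt(2811 - 17*p*(-12)) = sqrt(2811 - 17*7*(-12)) = sqrt(2811 - 119*(-12)) = sqrt(2811 + 1428) = sqrt(4239) = 3*sqrt(471)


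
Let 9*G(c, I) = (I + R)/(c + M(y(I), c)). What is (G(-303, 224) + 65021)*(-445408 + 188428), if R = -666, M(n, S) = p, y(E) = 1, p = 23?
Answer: -350891974723/21 ≈ -1.6709e+10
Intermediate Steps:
M(n, S) = 23
G(c, I) = (-666 + I)/(9*(23 + c)) (G(c, I) = ((I - 666)/(c + 23))/9 = ((-666 + I)/(23 + c))/9 = (-666 + I)/(9*(23 + c)))
(G(-303, 224) + 65021)*(-445408 + 188428) = ((-666 + 224)/(9*(23 - 303)) + 65021)*(-445408 + 188428) = ((⅑)*(-442)/(-280) + 65021)*(-256980) = ((⅑)*(-1/280)*(-442) + 65021)*(-256980) = (221/1260 + 65021)*(-256980) = (81926681/1260)*(-256980) = -350891974723/21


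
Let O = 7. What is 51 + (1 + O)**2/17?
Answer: 931/17 ≈ 54.765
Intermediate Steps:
51 + (1 + O)**2/17 = 51 + (1 + 7)**2/17 = 51 + 8**2*(1/17) = 51 + 64*(1/17) = 51 + 64/17 = 931/17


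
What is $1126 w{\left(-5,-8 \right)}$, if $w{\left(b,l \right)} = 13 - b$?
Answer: $20268$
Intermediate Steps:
$1126 w{\left(-5,-8 \right)} = 1126 \left(13 - -5\right) = 1126 \left(13 + 5\right) = 1126 \cdot 18 = 20268$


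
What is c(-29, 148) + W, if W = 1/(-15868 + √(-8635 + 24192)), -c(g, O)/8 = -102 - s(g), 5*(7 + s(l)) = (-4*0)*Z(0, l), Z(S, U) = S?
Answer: 191351163052/251777867 - √15557/251777867 ≈ 760.00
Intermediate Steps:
s(l) = -7 (s(l) = -7 + (-4*0*0)/5 = -7 + (0*0)/5 = -7 + (⅕)*0 = -7 + 0 = -7)
c(g, O) = 760 (c(g, O) = -8*(-102 - 1*(-7)) = -8*(-102 + 7) = -8*(-95) = 760)
W = 1/(-15868 + √15557) ≈ -6.3519e-5
c(-29, 148) + W = 760 + (-15868/251777867 - √15557/251777867) = 191351163052/251777867 - √15557/251777867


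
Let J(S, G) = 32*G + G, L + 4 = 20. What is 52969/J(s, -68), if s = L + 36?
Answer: -52969/2244 ≈ -23.605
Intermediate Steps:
L = 16 (L = -4 + 20 = 16)
s = 52 (s = 16 + 36 = 52)
J(S, G) = 33*G
52969/J(s, -68) = 52969/((33*(-68))) = 52969/(-2244) = 52969*(-1/2244) = -52969/2244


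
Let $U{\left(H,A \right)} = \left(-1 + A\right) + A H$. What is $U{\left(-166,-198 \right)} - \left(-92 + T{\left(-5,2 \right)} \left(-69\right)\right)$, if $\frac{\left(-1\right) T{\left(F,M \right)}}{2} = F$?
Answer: $33451$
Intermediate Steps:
$T{\left(F,M \right)} = - 2 F$
$U{\left(H,A \right)} = -1 + A + A H$
$U{\left(-166,-198 \right)} - \left(-92 + T{\left(-5,2 \right)} \left(-69\right)\right) = \left(-1 - 198 - -32868\right) - \left(-92 + \left(-2\right) \left(-5\right) \left(-69\right)\right) = \left(-1 - 198 + 32868\right) - \left(-92 + 10 \left(-69\right)\right) = 32669 - \left(-92 - 690\right) = 32669 - -782 = 32669 + 782 = 33451$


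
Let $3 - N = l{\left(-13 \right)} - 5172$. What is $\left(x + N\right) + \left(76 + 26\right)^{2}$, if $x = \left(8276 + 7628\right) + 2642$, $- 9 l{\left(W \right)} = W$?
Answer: $\frac{307112}{9} \approx 34124.0$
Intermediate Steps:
$l{\left(W \right)} = - \frac{W}{9}$
$x = 18546$ ($x = 15904 + 2642 = 18546$)
$N = \frac{46562}{9}$ ($N = 3 - \left(\left(- \frac{1}{9}\right) \left(-13\right) - 5172\right) = 3 - \left(\frac{13}{9} - 5172\right) = 3 - - \frac{46535}{9} = 3 + \frac{46535}{9} = \frac{46562}{9} \approx 5173.6$)
$\left(x + N\right) + \left(76 + 26\right)^{2} = \left(18546 + \frac{46562}{9}\right) + \left(76 + 26\right)^{2} = \frac{213476}{9} + 102^{2} = \frac{213476}{9} + 10404 = \frac{307112}{9}$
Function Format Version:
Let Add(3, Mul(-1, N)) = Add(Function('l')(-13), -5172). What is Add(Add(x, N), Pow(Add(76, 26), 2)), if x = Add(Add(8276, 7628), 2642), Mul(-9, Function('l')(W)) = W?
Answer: Rational(307112, 9) ≈ 34124.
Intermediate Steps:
Function('l')(W) = Mul(Rational(-1, 9), W)
x = 18546 (x = Add(15904, 2642) = 18546)
N = Rational(46562, 9) (N = Add(3, Mul(-1, Add(Mul(Rational(-1, 9), -13), -5172))) = Add(3, Mul(-1, Add(Rational(13, 9), -5172))) = Add(3, Mul(-1, Rational(-46535, 9))) = Add(3, Rational(46535, 9)) = Rational(46562, 9) ≈ 5173.6)
Add(Add(x, N), Pow(Add(76, 26), 2)) = Add(Add(18546, Rational(46562, 9)), Pow(Add(76, 26), 2)) = Add(Rational(213476, 9), Pow(102, 2)) = Add(Rational(213476, 9), 10404) = Rational(307112, 9)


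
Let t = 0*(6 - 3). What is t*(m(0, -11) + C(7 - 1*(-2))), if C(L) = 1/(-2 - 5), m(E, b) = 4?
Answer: 0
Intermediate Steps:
C(L) = -⅐ (C(L) = 1/(-7) = -⅐)
t = 0 (t = 0*3 = 0)
t*(m(0, -11) + C(7 - 1*(-2))) = 0*(4 - ⅐) = 0*(27/7) = 0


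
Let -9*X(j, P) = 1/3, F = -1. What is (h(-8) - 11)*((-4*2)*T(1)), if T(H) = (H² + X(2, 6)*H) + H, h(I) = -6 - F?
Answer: 6784/27 ≈ 251.26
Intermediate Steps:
X(j, P) = -1/27 (X(j, P) = -⅑/3 = -⅑*⅓ = -1/27)
h(I) = -5 (h(I) = -6 - 1*(-1) = -6 + 1 = -5)
T(H) = H² + 26*H/27 (T(H) = (H² - H/27) + H = H² + 26*H/27)
(h(-8) - 11)*((-4*2)*T(1)) = (-5 - 11)*((-4*2)*((1/27)*1*(26 + 27*1))) = -(-128)*(1/27)*1*(26 + 27) = -(-128)*(1/27)*1*53 = -(-128)*53/27 = -16*(-424/27) = 6784/27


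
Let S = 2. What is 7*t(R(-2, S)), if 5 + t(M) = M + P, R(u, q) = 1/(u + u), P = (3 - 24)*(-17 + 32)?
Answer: -8967/4 ≈ -2241.8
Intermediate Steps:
P = -315 (P = -21*15 = -315)
R(u, q) = 1/(2*u)
t(M) = -320 + M (t(M) = -5 + (M - 315) = -5 + (-315 + M) = -320 + M)
7*t(R(-2, S)) = 7*(-320 + (1/2)/(-2)) = 7*(-320 + (1/2)*(-1/2)) = 7*(-320 - 1/4) = 7*(-1281/4) = -8967/4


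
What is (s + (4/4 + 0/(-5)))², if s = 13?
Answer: 196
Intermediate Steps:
(s + (4/4 + 0/(-5)))² = (13 + (4/4 + 0/(-5)))² = (13 + (4*(¼) + 0*(-⅕)))² = (13 + (1 + 0))² = (13 + 1)² = 14² = 196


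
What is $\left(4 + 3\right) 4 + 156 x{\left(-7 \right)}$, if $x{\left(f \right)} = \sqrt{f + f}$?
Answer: $28 + 156 i \sqrt{14} \approx 28.0 + 583.7 i$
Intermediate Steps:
$x{\left(f \right)} = \sqrt{2} \sqrt{f}$ ($x{\left(f \right)} = \sqrt{2 f} = \sqrt{2} \sqrt{f}$)
$\left(4 + 3\right) 4 + 156 x{\left(-7 \right)} = \left(4 + 3\right) 4 + 156 \sqrt{2} \sqrt{-7} = 7 \cdot 4 + 156 \sqrt{2} i \sqrt{7} = 28 + 156 i \sqrt{14}$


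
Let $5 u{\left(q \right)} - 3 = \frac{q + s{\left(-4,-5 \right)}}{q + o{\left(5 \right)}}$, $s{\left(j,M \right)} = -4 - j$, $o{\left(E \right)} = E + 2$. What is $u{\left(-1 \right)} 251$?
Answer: $\frac{4267}{30} \approx 142.23$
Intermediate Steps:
$o{\left(E \right)} = 2 + E$
$u{\left(q \right)} = \frac{3}{5} + \frac{q}{5 \left(7 + q\right)}$ ($u{\left(q \right)} = \frac{3}{5} + \frac{\left(q - 0\right) \frac{1}{q + \left(2 + 5\right)}}{5} = \frac{3}{5} + \frac{\left(q + \left(-4 + 4\right)\right) \frac{1}{q + 7}}{5} = \frac{3}{5} + \frac{\left(q + 0\right) \frac{1}{7 + q}}{5} = \frac{3}{5} + \frac{q \frac{1}{7 + q}}{5} = \frac{3}{5} + \frac{q}{5 \left(7 + q\right)}$)
$u{\left(-1 \right)} 251 = \frac{21 + 4 \left(-1\right)}{5 \left(7 - 1\right)} 251 = \frac{21 - 4}{5 \cdot 6} \cdot 251 = \frac{1}{5} \cdot \frac{1}{6} \cdot 17 \cdot 251 = \frac{17}{30} \cdot 251 = \frac{4267}{30}$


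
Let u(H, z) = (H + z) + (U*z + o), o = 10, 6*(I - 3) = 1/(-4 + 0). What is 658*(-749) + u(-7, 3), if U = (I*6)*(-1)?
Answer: -1971557/4 ≈ -4.9289e+5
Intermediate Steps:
I = 71/24 (I = 3 + 1/(6*(-4 + 0)) = 3 + (1/6)/(-4) = 3 + (1/6)*(-1/4) = 3 - 1/24 = 71/24 ≈ 2.9583)
U = -71/4 (U = ((71/24)*6)*(-1) = (71/4)*(-1) = -71/4 ≈ -17.750)
u(H, z) = 10 + H - 67*z/4 (u(H, z) = (H + z) + (-71*z/4 + 10) = (H + z) + (10 - 71*z/4) = 10 + H - 67*z/4)
658*(-749) + u(-7, 3) = 658*(-749) + (10 - 7 - 67/4*3) = -492842 + (10 - 7 - 201/4) = -492842 - 189/4 = -1971557/4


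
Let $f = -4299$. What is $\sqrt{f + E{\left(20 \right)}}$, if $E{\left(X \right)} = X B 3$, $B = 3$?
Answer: $i \sqrt{4119} \approx 64.179 i$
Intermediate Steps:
$E{\left(X \right)} = 9 X$ ($E{\left(X \right)} = X 3 \cdot 3 = 3 X 3 = 9 X$)
$\sqrt{f + E{\left(20 \right)}} = \sqrt{-4299 + 9 \cdot 20} = \sqrt{-4299 + 180} = \sqrt{-4119} = i \sqrt{4119}$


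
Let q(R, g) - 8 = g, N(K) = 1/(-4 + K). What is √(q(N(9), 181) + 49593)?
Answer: √49782 ≈ 223.12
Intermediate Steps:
q(R, g) = 8 + g
√(q(N(9), 181) + 49593) = √((8 + 181) + 49593) = √(189 + 49593) = √49782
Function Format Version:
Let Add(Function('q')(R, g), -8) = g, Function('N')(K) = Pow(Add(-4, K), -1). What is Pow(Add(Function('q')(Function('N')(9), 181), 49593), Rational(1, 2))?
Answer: Pow(49782, Rational(1, 2)) ≈ 223.12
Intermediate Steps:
Function('q')(R, g) = Add(8, g)
Pow(Add(Function('q')(Function('N')(9), 181), 49593), Rational(1, 2)) = Pow(Add(Add(8, 181), 49593), Rational(1, 2)) = Pow(Add(189, 49593), Rational(1, 2)) = Pow(49782, Rational(1, 2))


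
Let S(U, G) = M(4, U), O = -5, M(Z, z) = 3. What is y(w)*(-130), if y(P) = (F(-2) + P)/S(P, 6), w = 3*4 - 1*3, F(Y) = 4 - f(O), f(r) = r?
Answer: -780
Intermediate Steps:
S(U, G) = 3
F(Y) = 9 (F(Y) = 4 - 1*(-5) = 4 + 5 = 9)
w = 9 (w = 12 - 3 = 9)
y(P) = 3 + P/3 (y(P) = (9 + P)/3 = (9 + P)*(1/3) = 3 + P/3)
y(w)*(-130) = (3 + (1/3)*9)*(-130) = (3 + 3)*(-130) = 6*(-130) = -780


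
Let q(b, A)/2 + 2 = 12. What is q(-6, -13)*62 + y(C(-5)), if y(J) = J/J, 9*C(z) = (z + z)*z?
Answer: 1241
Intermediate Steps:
C(z) = 2*z²/9 (C(z) = ((z + z)*z)/9 = ((2*z)*z)/9 = (2*z²)/9 = 2*z²/9)
q(b, A) = 20 (q(b, A) = -4 + 2*12 = -4 + 24 = 20)
y(J) = 1
q(-6, -13)*62 + y(C(-5)) = 20*62 + 1 = 1240 + 1 = 1241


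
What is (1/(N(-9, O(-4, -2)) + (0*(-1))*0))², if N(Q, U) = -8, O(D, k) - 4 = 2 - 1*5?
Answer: 1/64 ≈ 0.015625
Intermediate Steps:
O(D, k) = 1 (O(D, k) = 4 + (2 - 1*5) = 4 + (2 - 5) = 4 - 3 = 1)
(1/(N(-9, O(-4, -2)) + (0*(-1))*0))² = (1/(-8 + (0*(-1))*0))² = (1/(-8 + 0*0))² = (1/(-8 + 0))² = (1/(-8))² = (-⅛)² = 1/64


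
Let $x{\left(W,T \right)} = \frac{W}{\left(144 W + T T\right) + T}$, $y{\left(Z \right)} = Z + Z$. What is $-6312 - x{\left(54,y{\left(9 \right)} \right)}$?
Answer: $- \frac{2846715}{451} \approx -6312.0$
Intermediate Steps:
$y{\left(Z \right)} = 2 Z$
$x{\left(W,T \right)} = \frac{W}{T + T^{2} + 144 W}$ ($x{\left(W,T \right)} = \frac{W}{\left(144 W + T^{2}\right) + T} = \frac{W}{\left(T^{2} + 144 W\right) + T} = \frac{W}{T + T^{2} + 144 W}$)
$-6312 - x{\left(54,y{\left(9 \right)} \right)} = -6312 - \frac{54}{2 \cdot 9 + \left(2 \cdot 9\right)^{2} + 144 \cdot 54} = -6312 - \frac{54}{18 + 18^{2} + 7776} = -6312 - \frac{54}{18 + 324 + 7776} = -6312 - \frac{54}{8118} = -6312 - 54 \cdot \frac{1}{8118} = -6312 - \frac{3}{451} = - \frac{2846715}{451}$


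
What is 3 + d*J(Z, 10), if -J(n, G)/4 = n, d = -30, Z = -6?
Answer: -717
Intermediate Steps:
J(n, G) = -4*n
3 + d*J(Z, 10) = 3 - (-120)*(-6) = 3 - 30*24 = 3 - 720 = -717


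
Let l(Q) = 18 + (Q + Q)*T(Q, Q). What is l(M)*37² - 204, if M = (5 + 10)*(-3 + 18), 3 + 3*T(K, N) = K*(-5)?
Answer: -231610362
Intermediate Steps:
T(K, N) = -1 - 5*K/3 (T(K, N) = -1 + (K*(-5))/3 = -1 + (-5*K)/3 = -1 - 5*K/3)
M = 225 (M = 15*15 = 225)
l(Q) = 18 + 2*Q*(-1 - 5*Q/3) (l(Q) = 18 + (Q + Q)*(-1 - 5*Q/3) = 18 + (2*Q)*(-1 - 5*Q/3) = 18 + 2*Q*(-1 - 5*Q/3))
l(M)*37² - 204 = (18 - ⅔*225*(3 + 5*225))*37² - 204 = (18 - ⅔*225*(3 + 1125))*1369 - 204 = (18 - ⅔*225*1128)*1369 - 204 = (18 - 169200)*1369 - 204 = -169182*1369 - 204 = -231610158 - 204 = -231610362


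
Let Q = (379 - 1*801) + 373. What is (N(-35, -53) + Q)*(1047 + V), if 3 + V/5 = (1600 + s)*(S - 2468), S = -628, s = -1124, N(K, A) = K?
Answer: 618865632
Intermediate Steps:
V = -7368495 (V = -15 + 5*((1600 - 1124)*(-628 - 2468)) = -15 + 5*(476*(-3096)) = -15 + 5*(-1473696) = -15 - 7368480 = -7368495)
Q = -49 (Q = (379 - 801) + 373 = -422 + 373 = -49)
(N(-35, -53) + Q)*(1047 + V) = (-35 - 49)*(1047 - 7368495) = -84*(-7367448) = 618865632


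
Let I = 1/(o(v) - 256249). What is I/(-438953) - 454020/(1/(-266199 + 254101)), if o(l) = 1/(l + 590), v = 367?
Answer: 591262998234936276013917/107644572364276 ≈ 5.4927e+9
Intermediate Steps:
o(l) = 1/(590 + l)
I = -957/245230292 (I = 1/(1/(590 + 367) - 256249) = 1/(1/957 - 256249) = 1/(-245230292/957) = -957/245230292 ≈ -3.9025e-6)
I/(-438953) - 454020/(1/(-266199 + 254101)) = -957/245230292/(-438953) - 454020/(1/(-266199 + 254101)) = -957/245230292*(-1/438953) - 454020/(1/(-12098)) = 957/107644572364276 - 454020/(-1/12098) = 957/107644572364276 - 454020*(-12098) = 957/107644572364276 + 5492733960 = 591262998234936276013917/107644572364276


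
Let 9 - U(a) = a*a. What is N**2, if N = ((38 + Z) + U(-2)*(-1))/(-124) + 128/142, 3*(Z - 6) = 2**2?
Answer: 231557089/697593744 ≈ 0.33194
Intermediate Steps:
U(a) = 9 - a**2 (U(a) = 9 - a*a = 9 - a**2)
Z = 22/3 (Z = 6 + (1/3)*2**2 = 6 + (1/3)*4 = 6 + 4/3 = 22/3 ≈ 7.3333)
N = 15217/26412 (N = ((38 + 22/3) + (9 - 1*(-2)**2)*(-1))/(-124) + 128/142 = (136/3 + (9 - 1*4)*(-1))*(-1/124) + 128*(1/142) = (136/3 + (9 - 4)*(-1))*(-1/124) + 64/71 = (136/3 + 5*(-1))*(-1/124) + 64/71 = (136/3 - 5)*(-1/124) + 64/71 = (121/3)*(-1/124) + 64/71 = -121/372 + 64/71 = 15217/26412 ≈ 0.57614)
N**2 = (15217/26412)**2 = 231557089/697593744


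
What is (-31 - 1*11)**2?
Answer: 1764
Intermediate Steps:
(-31 - 1*11)**2 = (-31 - 11)**2 = (-42)**2 = 1764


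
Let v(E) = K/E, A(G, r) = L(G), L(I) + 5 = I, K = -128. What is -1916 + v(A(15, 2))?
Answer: -9644/5 ≈ -1928.8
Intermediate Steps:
L(I) = -5 + I
A(G, r) = -5 + G
v(E) = -128/E
-1916 + v(A(15, 2)) = -1916 - 128/(-5 + 15) = -1916 - 128/10 = -1916 - 128*⅒ = -1916 - 64/5 = -9644/5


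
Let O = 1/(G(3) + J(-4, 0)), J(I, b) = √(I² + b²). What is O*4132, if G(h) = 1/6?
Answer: 24792/25 ≈ 991.68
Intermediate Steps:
G(h) = ⅙
O = 6/25 (O = 1/(⅙ + √((-4)² + 0²)) = 1/(⅙ + √(16 + 0)) = 1/(⅙ + √16) = 1/(⅙ + 4) = 1/(25/6) = 6/25 ≈ 0.24000)
O*4132 = (6/25)*4132 = 24792/25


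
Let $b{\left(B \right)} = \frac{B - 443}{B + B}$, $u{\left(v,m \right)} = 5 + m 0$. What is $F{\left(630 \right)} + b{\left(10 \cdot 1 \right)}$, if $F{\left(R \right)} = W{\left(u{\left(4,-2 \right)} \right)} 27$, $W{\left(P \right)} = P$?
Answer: $\frac{2267}{20} \approx 113.35$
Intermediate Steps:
$u{\left(v,m \right)} = 5$ ($u{\left(v,m \right)} = 5 + 0 = 5$)
$b{\left(B \right)} = \frac{-443 + B}{2 B}$
$F{\left(R \right)} = 135$ ($F{\left(R \right)} = 5 \cdot 27 = 135$)
$F{\left(630 \right)} + b{\left(10 \cdot 1 \right)} = 135 + \frac{-443 + 10 \cdot 1}{2 \cdot 10 \cdot 1} = 135 + \frac{-443 + 10}{2 \cdot 10} = 135 + \frac{1}{2} \cdot \frac{1}{10} \left(-433\right) = 135 - \frac{433}{20} = \frac{2267}{20}$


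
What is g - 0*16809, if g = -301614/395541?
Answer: -100538/131847 ≈ -0.76254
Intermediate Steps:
g = -100538/131847 (g = -301614*1/395541 = -100538/131847 ≈ -0.76254)
g - 0*16809 = -100538/131847 - 0*16809 = -100538/131847 - 1*0 = -100538/131847 + 0 = -100538/131847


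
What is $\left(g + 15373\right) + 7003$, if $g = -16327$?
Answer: $6049$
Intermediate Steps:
$\left(g + 15373\right) + 7003 = \left(-16327 + 15373\right) + 7003 = -954 + 7003 = 6049$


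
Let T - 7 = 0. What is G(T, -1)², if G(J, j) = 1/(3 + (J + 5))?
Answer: 1/225 ≈ 0.0044444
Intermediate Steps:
T = 7 (T = 7 + 0 = 7)
G(J, j) = 1/(8 + J) (G(J, j) = 1/(3 + (5 + J)) = 1/(8 + J))
G(T, -1)² = (1/(8 + 7))² = (1/15)² = 1/225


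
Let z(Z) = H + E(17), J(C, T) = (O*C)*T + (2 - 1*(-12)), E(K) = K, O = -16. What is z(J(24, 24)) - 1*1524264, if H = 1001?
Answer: -1523246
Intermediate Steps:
J(C, T) = 14 - 16*C*T (J(C, T) = (-16*C)*T + (2 - 1*(-12)) = -16*C*T + (2 + 12) = -16*C*T + 14 = 14 - 16*C*T)
z(Z) = 1018 (z(Z) = 1001 + 17 = 1018)
z(J(24, 24)) - 1*1524264 = 1018 - 1*1524264 = 1018 - 1524264 = -1523246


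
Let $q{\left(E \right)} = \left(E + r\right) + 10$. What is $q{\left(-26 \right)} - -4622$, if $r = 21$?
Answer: $4627$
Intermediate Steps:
$q{\left(E \right)} = 31 + E$ ($q{\left(E \right)} = \left(E + 21\right) + 10 = \left(21 + E\right) + 10 = 31 + E$)
$q{\left(-26 \right)} - -4622 = \left(31 - 26\right) - -4622 = 5 + 4622 = 4627$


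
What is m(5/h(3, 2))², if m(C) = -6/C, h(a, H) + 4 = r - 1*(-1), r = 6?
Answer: 324/25 ≈ 12.960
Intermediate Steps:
h(a, H) = 3 (h(a, H) = -4 + (6 - 1*(-1)) = -4 + (6 + 1) = -4 + 7 = 3)
m(5/h(3, 2))² = (-6/(5/3))² = (-6/(5*(⅓)))² = (-6/5/3)² = (-6*⅗)² = (-18/5)² = 324/25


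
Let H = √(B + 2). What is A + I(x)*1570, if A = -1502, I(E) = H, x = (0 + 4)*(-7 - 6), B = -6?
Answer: -1502 + 3140*I ≈ -1502.0 + 3140.0*I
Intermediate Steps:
H = 2*I (H = √(-6 + 2) = √(-4) = 2*I ≈ 2.0*I)
x = -52 (x = 4*(-13) = -52)
I(E) = 2*I
A + I(x)*1570 = -1502 + (2*I)*1570 = -1502 + 3140*I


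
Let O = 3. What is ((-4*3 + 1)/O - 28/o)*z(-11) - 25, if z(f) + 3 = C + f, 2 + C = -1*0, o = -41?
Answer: 2797/123 ≈ 22.740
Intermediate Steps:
C = -2 (C = -2 - 1*0 = -2 + 0 = -2)
z(f) = -5 + f (z(f) = -3 + (-2 + f) = -5 + f)
((-4*3 + 1)/O - 28/o)*z(-11) - 25 = ((-4*3 + 1)/3 - 28/(-41))*(-5 - 11) - 25 = ((-12 + 1)*(⅓) - 28*(-1/41))*(-16) - 25 = (-11*⅓ + 28/41)*(-16) - 25 = (-11/3 + 28/41)*(-16) - 25 = -367/123*(-16) - 25 = 5872/123 - 25 = 2797/123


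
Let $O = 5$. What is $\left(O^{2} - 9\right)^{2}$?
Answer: $256$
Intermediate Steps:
$\left(O^{2} - 9\right)^{2} = \left(5^{2} - 9\right)^{2} = \left(25 - 9\right)^{2} = 16^{2} = 256$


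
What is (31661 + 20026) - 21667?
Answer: 30020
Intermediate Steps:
(31661 + 20026) - 21667 = 51687 - 21667 = 30020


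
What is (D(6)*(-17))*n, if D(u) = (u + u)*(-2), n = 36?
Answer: 14688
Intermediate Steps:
D(u) = -4*u (D(u) = (2*u)*(-2) = -4*u)
(D(6)*(-17))*n = (-4*6*(-17))*36 = -24*(-17)*36 = 408*36 = 14688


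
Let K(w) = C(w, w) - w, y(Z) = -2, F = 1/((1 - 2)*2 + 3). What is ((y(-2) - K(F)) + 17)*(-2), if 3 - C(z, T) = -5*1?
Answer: -16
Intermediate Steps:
C(z, T) = 8 (C(z, T) = 3 - (-5) = 3 - 1*(-5) = 3 + 5 = 8)
F = 1 (F = 1/(-1*2 + 3) = 1/(-2 + 3) = 1/1 = 1)
K(w) = 8 - w
((y(-2) - K(F)) + 17)*(-2) = ((-2 - (8 - 1*1)) + 17)*(-2) = ((-2 - (8 - 1)) + 17)*(-2) = ((-2 - 1*7) + 17)*(-2) = ((-2 - 7) + 17)*(-2) = (-9 + 17)*(-2) = 8*(-2) = -16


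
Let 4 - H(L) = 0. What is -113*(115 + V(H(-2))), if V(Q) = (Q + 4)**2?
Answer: -20227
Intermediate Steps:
H(L) = 4 (H(L) = 4 - 1*0 = 4 + 0 = 4)
V(Q) = (4 + Q)**2
-113*(115 + V(H(-2))) = -113*(115 + (4 + 4)**2) = -113*(115 + 8**2) = -113*(115 + 64) = -113*179 = -20227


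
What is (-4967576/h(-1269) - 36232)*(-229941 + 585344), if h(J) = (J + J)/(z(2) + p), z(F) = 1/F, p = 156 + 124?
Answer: 77089768850926/423 ≈ 1.8225e+11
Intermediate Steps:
p = 280
h(J) = 4*J/561 (h(J) = (J + J)/(1/2 + 280) = (2*J)/(½ + 280) = (2*J)/(561/2) = (2*J)*(2/561) = 4*J/561)
(-4967576/h(-1269) - 36232)*(-229941 + 585344) = (-4967576/((4/561)*(-1269)) - 36232)*(-229941 + 585344) = (-4967576/(-1692/187) - 36232)*355403 = (-4967576*(-187/1692) - 36232)*355403 = (232234178/423 - 36232)*355403 = (216908042/423)*355403 = 77089768850926/423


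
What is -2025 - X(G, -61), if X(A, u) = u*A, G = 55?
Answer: 1330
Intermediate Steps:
X(A, u) = A*u
-2025 - X(G, -61) = -2025 - 55*(-61) = -2025 - 1*(-3355) = -2025 + 3355 = 1330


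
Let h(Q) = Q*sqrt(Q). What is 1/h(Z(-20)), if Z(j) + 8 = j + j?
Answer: I*sqrt(3)/576 ≈ 0.003007*I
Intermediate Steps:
Z(j) = -8 + 2*j (Z(j) = -8 + (j + j) = -8 + 2*j)
h(Q) = Q**(3/2)
1/h(Z(-20)) = 1/((-8 + 2*(-20))**(3/2)) = 1/((-8 - 40)**(3/2)) = 1/((-48)**(3/2)) = 1/(-192*I*sqrt(3)) = I*sqrt(3)/576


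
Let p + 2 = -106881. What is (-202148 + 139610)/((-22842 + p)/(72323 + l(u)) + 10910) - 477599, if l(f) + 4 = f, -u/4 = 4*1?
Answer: -376684944977009/788696005 ≈ -4.7760e+5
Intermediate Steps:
u = -16 ≈ -16.000
l(f) = -4 + f
p = -106883 (p = -2 - 106881 = -106883)
(-202148 + 139610)/((-22842 + p)/(72323 + l(u)) + 10910) - 477599 = (-202148 + 139610)/((-22842 - 106883)/(72323 + (-4 - 16)) + 10910) - 477599 = -62538/(-129725/(72323 - 20) + 10910) - 477599 = -62538/(-129725/72303 + 10910) - 477599 = -62538/788696005/72303 - 477599 = -62538*72303/788696005 - 477599 = -4521685014/788696005 - 477599 = -376684944977009/788696005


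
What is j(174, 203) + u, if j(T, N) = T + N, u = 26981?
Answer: 27358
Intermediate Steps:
j(T, N) = N + T
j(174, 203) + u = (203 + 174) + 26981 = 377 + 26981 = 27358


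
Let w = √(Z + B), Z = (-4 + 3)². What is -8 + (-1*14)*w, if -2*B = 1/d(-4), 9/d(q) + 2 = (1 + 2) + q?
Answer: -8 - 7*√42/3 ≈ -23.122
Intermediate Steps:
d(q) = 9/(1 + q) (d(q) = 9/(-2 + ((1 + 2) + q)) = 9/(-2 + (3 + q)) = 9/(1 + q))
Z = 1 (Z = (-1)² = 1)
B = ⅙ (B = -1/(2*(9/(1 - 4))) = -1/(2*(9/(-3))) = -1/(2*(9*(-⅓))) = -1/(2*(-3)) = -(-1)/(2*3) = -½*(-⅓) = ⅙ ≈ 0.16667)
w = √42/6 (w = √(1 + ⅙) = √(7/6) = √42/6 ≈ 1.0801)
-8 + (-1*14)*w = -8 + (-1*14)*(√42/6) = -8 - 7*√42/3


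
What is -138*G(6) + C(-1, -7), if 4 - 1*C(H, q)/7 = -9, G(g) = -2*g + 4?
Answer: 1195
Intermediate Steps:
G(g) = 4 - 2*g
C(H, q) = 91 (C(H, q) = 28 - 7*(-9) = 28 + 63 = 91)
-138*G(6) + C(-1, -7) = -138*(4 - 2*6) + 91 = -138*(4 - 12) + 91 = -138*(-8) + 91 = 1104 + 91 = 1195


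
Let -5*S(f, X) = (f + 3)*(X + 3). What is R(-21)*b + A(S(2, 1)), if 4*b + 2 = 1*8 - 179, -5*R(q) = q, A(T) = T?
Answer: -3713/20 ≈ -185.65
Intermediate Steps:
S(f, X) = -(3 + X)*(3 + f)/5 (S(f, X) = -(f + 3)*(X + 3)/5 = -(3 + f)*(3 + X)/5 = -(3 + X)*(3 + f)/5)
R(q) = -q/5
b = -173/4 (b = -½ + (1*8 - 179)/4 = -½ + (8 - 179)/4 = -½ + (¼)*(-171) = -½ - 171/4 = -173/4 ≈ -43.250)
R(-21)*b + A(S(2, 1)) = -⅕*(-21)*(-173/4) + (-9/5 - ⅗*1 - ⅗*2 - ⅕*1*2) = (21/5)*(-173/4) + (-9/5 - ⅗ - 6/5 - ⅖) = -3633/20 - 4 = -3713/20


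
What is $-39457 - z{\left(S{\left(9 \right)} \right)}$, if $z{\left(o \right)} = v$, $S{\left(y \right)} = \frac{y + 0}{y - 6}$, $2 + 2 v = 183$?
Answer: $- \frac{79095}{2} \approx -39548.0$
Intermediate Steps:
$v = \frac{181}{2}$ ($v = -1 + \frac{1}{2} \cdot 183 = -1 + \frac{183}{2} = \frac{181}{2} \approx 90.5$)
$S{\left(y \right)} = \frac{y}{-6 + y}$
$z{\left(o \right)} = \frac{181}{2}$
$-39457 - z{\left(S{\left(9 \right)} \right)} = -39457 - \frac{181}{2} = - \frac{79095}{2}$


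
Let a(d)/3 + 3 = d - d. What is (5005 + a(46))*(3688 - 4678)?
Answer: -4946040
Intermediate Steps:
a(d) = -9 (a(d) = -9 + 3*(d - d) = -9 + 3*0 = -9 + 0 = -9)
(5005 + a(46))*(3688 - 4678) = (5005 - 9)*(3688 - 4678) = 4996*(-990) = -4946040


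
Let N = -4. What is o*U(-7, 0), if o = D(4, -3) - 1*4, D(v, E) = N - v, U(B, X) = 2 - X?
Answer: -24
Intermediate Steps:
D(v, E) = -4 - v
o = -12 (o = (-4 - 1*4) - 1*4 = (-4 - 4) - 4 = -8 - 4 = -12)
o*U(-7, 0) = -12*(2 - 1*0) = -12*(2 + 0) = -12*2 = -24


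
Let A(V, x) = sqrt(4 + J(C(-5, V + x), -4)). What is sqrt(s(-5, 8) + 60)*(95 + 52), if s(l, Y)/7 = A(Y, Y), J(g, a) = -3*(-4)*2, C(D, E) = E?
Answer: 147*sqrt(60 + 14*sqrt(7)) ≈ 1448.1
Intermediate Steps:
J(g, a) = 24 (J(g, a) = 12*2 = 24)
A(V, x) = 2*sqrt(7) (A(V, x) = sqrt(4 + 24) = sqrt(28) = 2*sqrt(7))
s(l, Y) = 14*sqrt(7) (s(l, Y) = 7*(2*sqrt(7)) = 14*sqrt(7))
sqrt(s(-5, 8) + 60)*(95 + 52) = sqrt(14*sqrt(7) + 60)*(95 + 52) = sqrt(60 + 14*sqrt(7))*147 = 147*sqrt(60 + 14*sqrt(7))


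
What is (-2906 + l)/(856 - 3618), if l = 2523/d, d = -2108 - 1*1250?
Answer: 9760871/9274796 ≈ 1.0524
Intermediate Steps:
d = -3358 (d = -2108 - 1250 = -3358)
l = -2523/3358 (l = 2523/(-3358) = 2523*(-1/3358) = -2523/3358 ≈ -0.75134)
(-2906 + l)/(856 - 3618) = (-2906 - 2523/3358)/(856 - 3618) = -9760871/3358/(-2762) = -9760871/3358*(-1/2762) = 9760871/9274796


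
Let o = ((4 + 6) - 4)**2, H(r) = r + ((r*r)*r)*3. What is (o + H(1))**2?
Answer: 1600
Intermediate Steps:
H(r) = r + 3*r**3 (H(r) = r + (r**2*r)*3 = r + r**3*3 = r + 3*r**3)
o = 36 (o = (10 - 4)**2 = 6**2 = 36)
(o + H(1))**2 = (36 + (1 + 3*1**3))**2 = (36 + (1 + 3*1))**2 = (36 + (1 + 3))**2 = (36 + 4)**2 = 40**2 = 1600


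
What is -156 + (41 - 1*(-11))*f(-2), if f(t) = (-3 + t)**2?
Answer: 1144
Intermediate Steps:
-156 + (41 - 1*(-11))*f(-2) = -156 + (41 - 1*(-11))*(-3 - 2)**2 = -156 + (41 + 11)*(-5)**2 = -156 + 52*25 = -156 + 1300 = 1144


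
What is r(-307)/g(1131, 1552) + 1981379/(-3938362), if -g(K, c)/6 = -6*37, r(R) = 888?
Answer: 1932587/11815086 ≈ 0.16357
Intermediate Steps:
g(K, c) = 1332 (g(K, c) = -(-36)*37 = -6*(-222) = 1332)
r(-307)/g(1131, 1552) + 1981379/(-3938362) = 888/1332 + 1981379/(-3938362) = 888*(1/1332) + 1981379*(-1/3938362) = 2/3 - 1981379/3938362 = 1932587/11815086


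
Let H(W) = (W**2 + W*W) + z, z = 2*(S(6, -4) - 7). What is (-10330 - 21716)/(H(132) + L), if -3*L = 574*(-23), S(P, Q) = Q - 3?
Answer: -48069/58831 ≈ -0.81707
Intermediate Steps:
S(P, Q) = -3 + Q
z = -28 (z = 2*((-3 - 4) - 7) = 2*(-7 - 7) = 2*(-14) = -28)
L = 13202/3 (L = -574*(-23)/3 = -1/3*(-13202) = 13202/3 ≈ 4400.7)
H(W) = -28 + 2*W**2 (H(W) = (W**2 + W*W) - 28 = (W**2 + W**2) - 28 = 2*W**2 - 28 = -28 + 2*W**2)
(-10330 - 21716)/(H(132) + L) = (-10330 - 21716)/((-28 + 2*132**2) + 13202/3) = -32046/((-28 + 2*17424) + 13202/3) = -32046/((-28 + 34848) + 13202/3) = -32046/(34820 + 13202/3) = -32046/117662/3 = -32046*3/117662 = -48069/58831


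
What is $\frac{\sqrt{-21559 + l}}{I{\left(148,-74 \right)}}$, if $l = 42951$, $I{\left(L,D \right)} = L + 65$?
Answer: $\frac{4 \sqrt{1337}}{213} \approx 0.68667$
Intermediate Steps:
$I{\left(L,D \right)} = 65 + L$
$\frac{\sqrt{-21559 + l}}{I{\left(148,-74 \right)}} = \frac{\sqrt{-21559 + 42951}}{65 + 148} = \frac{\sqrt{21392}}{213} = 4 \sqrt{1337} \cdot \frac{1}{213} = \frac{4 \sqrt{1337}}{213}$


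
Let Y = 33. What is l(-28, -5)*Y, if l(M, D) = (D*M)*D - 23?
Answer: -23859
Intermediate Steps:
l(M, D) = -23 + M*D² (l(M, D) = M*D² - 23 = -23 + M*D²)
l(-28, -5)*Y = (-23 - 28*(-5)²)*33 = (-23 - 28*25)*33 = (-23 - 700)*33 = -723*33 = -23859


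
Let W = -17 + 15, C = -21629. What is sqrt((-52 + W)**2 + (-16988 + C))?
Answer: I*sqrt(35701) ≈ 188.95*I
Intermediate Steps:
W = -2
sqrt((-52 + W)**2 + (-16988 + C)) = sqrt((-52 - 2)**2 + (-16988 - 21629)) = sqrt((-54)**2 - 38617) = sqrt(2916 - 38617) = sqrt(-35701) = I*sqrt(35701)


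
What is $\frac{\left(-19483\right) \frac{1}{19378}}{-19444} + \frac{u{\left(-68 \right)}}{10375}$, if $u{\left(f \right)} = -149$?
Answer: $- \frac{55938952843}{3909153007000} \approx -0.01431$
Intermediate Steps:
$\frac{\left(-19483\right) \frac{1}{19378}}{-19444} + \frac{u{\left(-68 \right)}}{10375} = \frac{\left(-19483\right) \frac{1}{19378}}{-19444} - \frac{149}{10375} = \left(-19483\right) \frac{1}{19378} \left(- \frac{1}{19444}\right) - \frac{149}{10375} = \left(- \frac{19483}{19378}\right) \left(- \frac{1}{19444}\right) - \frac{149}{10375} = \frac{19483}{376785832} - \frac{149}{10375} = - \frac{55938952843}{3909153007000}$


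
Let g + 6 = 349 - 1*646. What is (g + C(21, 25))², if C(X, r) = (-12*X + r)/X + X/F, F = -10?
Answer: 4401128281/44100 ≈ 99799.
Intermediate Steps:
g = -303 (g = -6 + (349 - 1*646) = -6 + (349 - 646) = -6 - 297 = -303)
C(X, r) = -X/10 + (r - 12*X)/X (C(X, r) = (-12*X + r)/X + X/(-10) = (r - 12*X)/X + X*(-⅒) = (r - 12*X)/X - X/10 = -X/10 + (r - 12*X)/X)
(g + C(21, 25))² = (-303 + (-12 - ⅒*21 + 25/21))² = (-303 + (-12 - 21/10 + 25*(1/21)))² = (-303 + (-12 - 21/10 + 25/21))² = (-303 - 2711/210)² = (-66341/210)² = 4401128281/44100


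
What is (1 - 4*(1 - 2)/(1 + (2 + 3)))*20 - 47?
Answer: -41/3 ≈ -13.667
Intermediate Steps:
(1 - 4*(1 - 2)/(1 + (2 + 3)))*20 - 47 = (1 - (-4)/(1 + 5))*20 - 47 = (1 - (-4)/6)*20 - 47 = (1 - 4*(-⅙))*20 - 47 = (1 + ⅔)*20 - 47 = (5/3)*20 - 47 = 100/3 - 47 = -41/3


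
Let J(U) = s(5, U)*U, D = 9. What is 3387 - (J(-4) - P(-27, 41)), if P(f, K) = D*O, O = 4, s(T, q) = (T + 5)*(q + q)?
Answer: 3103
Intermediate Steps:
s(T, q) = 2*q*(5 + T) (s(T, q) = (5 + T)*(2*q) = 2*q*(5 + T))
P(f, K) = 36 (P(f, K) = 9*4 = 36)
J(U) = 20*U² (J(U) = (2*U*(5 + 5))*U = (2*U*10)*U = (20*U)*U = 20*U²)
3387 - (J(-4) - P(-27, 41)) = 3387 - (20*(-4)² - 1*36) = 3387 - (20*16 - 36) = 3387 - (320 - 36) = 3387 - 1*284 = 3387 - 284 = 3103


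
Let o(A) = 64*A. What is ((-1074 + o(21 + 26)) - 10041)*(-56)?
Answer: 453992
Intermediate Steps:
((-1074 + o(21 + 26)) - 10041)*(-56) = ((-1074 + 64*(21 + 26)) - 10041)*(-56) = ((-1074 + 64*47) - 10041)*(-56) = ((-1074 + 3008) - 10041)*(-56) = (1934 - 10041)*(-56) = -8107*(-56) = 453992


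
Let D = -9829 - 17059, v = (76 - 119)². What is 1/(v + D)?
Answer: -1/25039 ≈ -3.9938e-5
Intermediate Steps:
v = 1849 (v = (-43)² = 1849)
D = -26888
1/(v + D) = 1/(1849 - 26888) = 1/(-25039) = -1/25039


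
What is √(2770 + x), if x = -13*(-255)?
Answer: √6085 ≈ 78.006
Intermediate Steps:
x = 3315
√(2770 + x) = √(2770 + 3315) = √6085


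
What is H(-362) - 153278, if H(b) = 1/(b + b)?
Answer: -110973273/724 ≈ -1.5328e+5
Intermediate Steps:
H(b) = 1/(2*b)
H(-362) - 153278 = (1/2)/(-362) - 153278 = (1/2)*(-1/362) - 153278 = -1/724 - 153278 = -110973273/724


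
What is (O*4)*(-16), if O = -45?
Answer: 2880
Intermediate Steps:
(O*4)*(-16) = -45*4*(-16) = -180*(-16) = 2880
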